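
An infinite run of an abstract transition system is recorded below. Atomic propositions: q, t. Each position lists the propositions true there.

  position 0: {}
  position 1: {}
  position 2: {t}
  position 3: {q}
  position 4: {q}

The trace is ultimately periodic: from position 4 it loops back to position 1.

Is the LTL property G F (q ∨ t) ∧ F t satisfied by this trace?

Yes

F (q ∨ t) holds at every position 0..4, and those are all positions ever visited, so G F (q ∨ t) holds.
t holds at position 2, which is reachable from 0, so F t holds.
At position 0: G F (q ∨ t) is true; F t is true; so G F (q ∨ t) ∧ F t is true.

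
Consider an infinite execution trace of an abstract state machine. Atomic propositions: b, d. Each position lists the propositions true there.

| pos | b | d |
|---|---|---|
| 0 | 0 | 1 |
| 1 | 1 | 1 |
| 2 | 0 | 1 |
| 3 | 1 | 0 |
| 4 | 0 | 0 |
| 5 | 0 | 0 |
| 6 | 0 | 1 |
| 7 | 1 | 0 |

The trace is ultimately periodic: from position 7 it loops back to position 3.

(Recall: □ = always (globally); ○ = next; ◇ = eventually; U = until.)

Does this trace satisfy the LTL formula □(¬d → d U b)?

¬d → d U b must hold at every position from 0 onward. It fails at position 4, so □(¬d → d U b) is false.
Positions where ¬d holds: 3, 4, 5, 7.
Check d U b at each: 3→ok, 4→fails, 5→fails, 7→ok.

Violated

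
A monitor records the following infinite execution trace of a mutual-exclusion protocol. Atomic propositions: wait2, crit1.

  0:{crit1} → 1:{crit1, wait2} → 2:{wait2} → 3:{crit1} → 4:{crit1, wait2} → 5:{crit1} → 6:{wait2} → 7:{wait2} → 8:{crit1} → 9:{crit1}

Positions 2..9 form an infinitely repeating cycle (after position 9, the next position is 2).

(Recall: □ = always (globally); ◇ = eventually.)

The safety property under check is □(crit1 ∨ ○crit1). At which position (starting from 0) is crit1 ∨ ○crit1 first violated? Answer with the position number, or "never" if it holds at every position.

6

Check crit1 ∨ ○crit1 at each position in order: 0 ✓, 1 ✓, 2 ✓, 3 ✓, 4 ✓, 5 ✓.
At position 6 the labels are {wait2} and the next position 7 has {wait2}, so crit1 ∨ ○crit1 is false there. This is the first violation.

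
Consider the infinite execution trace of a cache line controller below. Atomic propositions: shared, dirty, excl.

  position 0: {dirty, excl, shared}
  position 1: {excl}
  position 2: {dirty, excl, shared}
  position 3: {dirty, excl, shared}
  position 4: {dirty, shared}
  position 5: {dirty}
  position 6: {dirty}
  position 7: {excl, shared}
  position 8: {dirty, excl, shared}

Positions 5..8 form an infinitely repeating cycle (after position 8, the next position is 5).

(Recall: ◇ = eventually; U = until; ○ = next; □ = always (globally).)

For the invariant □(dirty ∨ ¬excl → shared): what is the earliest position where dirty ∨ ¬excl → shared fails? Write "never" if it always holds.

Check dirty ∨ ¬excl → shared at each position in order: 0 ✓, 1 ✓, 2 ✓, 3 ✓, 4 ✓.
At position 5 the labels are {dirty}, so dirty ∨ ¬excl → shared is false there. This is the first violation.

5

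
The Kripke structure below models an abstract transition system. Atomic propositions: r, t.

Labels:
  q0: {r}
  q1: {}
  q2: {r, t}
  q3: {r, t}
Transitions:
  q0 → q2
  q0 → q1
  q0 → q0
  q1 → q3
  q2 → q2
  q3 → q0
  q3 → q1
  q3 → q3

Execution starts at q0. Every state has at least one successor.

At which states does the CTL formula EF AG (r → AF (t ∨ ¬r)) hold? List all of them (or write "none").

{q0, q1, q2, q3}

States satisfying AG (r → AF (t ∨ ¬r)): {q2}.
States satisfying EF AG (r → AF (t ∨ ¬r)): {q0, q1, q2, q3}.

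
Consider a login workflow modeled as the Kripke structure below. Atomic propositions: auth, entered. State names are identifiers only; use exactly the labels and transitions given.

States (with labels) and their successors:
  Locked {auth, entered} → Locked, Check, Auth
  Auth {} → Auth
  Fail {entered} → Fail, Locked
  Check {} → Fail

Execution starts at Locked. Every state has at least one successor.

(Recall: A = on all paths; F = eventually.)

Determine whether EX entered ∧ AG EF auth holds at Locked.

Violated

States satisfying entered: {Locked, Fail}.
States satisfying EX entered: {Locked, Fail, Check}.
States satisfying EF auth: {Locked, Fail, Check}.
States satisfying AG EF auth: ∅.
States satisfying EX entered ∧ AG EF auth: ∅.
Locked ∉ Sat(EX entered ∧ AG EF auth).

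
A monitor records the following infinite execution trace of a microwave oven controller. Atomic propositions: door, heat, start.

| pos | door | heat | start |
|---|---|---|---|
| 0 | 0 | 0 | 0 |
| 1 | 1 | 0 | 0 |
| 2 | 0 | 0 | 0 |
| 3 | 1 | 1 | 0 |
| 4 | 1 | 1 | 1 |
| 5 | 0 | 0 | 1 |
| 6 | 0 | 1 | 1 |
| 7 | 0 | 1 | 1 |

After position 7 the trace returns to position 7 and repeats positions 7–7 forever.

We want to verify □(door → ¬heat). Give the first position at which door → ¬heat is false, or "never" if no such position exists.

3

Check door → ¬heat at each position in order: 0 ✓, 1 ✓, 2 ✓.
At position 3 the labels are {door, heat}, so door → ¬heat is false there. This is the first violation.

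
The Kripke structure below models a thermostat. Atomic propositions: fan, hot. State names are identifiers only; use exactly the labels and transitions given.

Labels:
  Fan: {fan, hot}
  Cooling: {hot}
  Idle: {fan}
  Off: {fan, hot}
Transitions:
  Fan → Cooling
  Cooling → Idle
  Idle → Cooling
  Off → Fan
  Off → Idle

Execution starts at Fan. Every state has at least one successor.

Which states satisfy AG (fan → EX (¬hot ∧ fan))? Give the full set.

none

States satisfying fan → EX (¬hot ∧ fan): {Cooling, Off}.
States satisfying AG (fan → EX (¬hot ∧ fan)): ∅.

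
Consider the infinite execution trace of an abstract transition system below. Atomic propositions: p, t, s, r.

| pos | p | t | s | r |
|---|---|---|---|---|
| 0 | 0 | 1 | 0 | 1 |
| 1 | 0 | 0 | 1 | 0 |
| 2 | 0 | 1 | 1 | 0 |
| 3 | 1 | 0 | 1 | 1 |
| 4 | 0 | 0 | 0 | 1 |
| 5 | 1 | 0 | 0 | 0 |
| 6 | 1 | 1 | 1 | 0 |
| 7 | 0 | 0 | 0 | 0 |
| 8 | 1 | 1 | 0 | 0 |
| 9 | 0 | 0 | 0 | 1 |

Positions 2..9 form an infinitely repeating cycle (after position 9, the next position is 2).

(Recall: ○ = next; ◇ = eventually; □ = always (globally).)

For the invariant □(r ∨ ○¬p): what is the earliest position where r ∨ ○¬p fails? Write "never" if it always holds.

Check r ∨ ○¬p at each position in order: 0 ✓, 1 ✓.
At position 2 the labels are {s, t} and the next position 3 has {p, r, s}, so r ∨ ○¬p is false there. This is the first violation.

2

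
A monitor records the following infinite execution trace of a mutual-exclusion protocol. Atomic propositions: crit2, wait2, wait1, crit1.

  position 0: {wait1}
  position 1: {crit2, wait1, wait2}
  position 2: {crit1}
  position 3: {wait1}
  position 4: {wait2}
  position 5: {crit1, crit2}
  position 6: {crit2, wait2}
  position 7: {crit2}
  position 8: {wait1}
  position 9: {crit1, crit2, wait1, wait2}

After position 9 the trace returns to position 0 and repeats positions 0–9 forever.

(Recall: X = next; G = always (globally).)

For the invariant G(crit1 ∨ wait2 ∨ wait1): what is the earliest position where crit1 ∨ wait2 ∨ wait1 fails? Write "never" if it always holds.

7

Check crit1 ∨ wait2 ∨ wait1 at each position in order: 0 ✓, 1 ✓, 2 ✓, 3 ✓, 4 ✓, 5 ✓, 6 ✓.
At position 7 the labels are {crit2}, so crit1 ∨ wait2 ∨ wait1 is false there. This is the first violation.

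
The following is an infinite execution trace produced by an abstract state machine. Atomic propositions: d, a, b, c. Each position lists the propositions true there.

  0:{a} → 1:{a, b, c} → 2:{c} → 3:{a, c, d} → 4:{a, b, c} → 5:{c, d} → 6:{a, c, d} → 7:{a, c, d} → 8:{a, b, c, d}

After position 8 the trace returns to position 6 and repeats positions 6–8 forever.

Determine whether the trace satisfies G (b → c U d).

Holds

b → c U d holds at every position 0..8, and those are all positions ever visited, so G (b → c U d) holds.
Positions where b holds: 1, 4, 8.
Check c U d at each: 1→ok, 4→ok, 8→ok.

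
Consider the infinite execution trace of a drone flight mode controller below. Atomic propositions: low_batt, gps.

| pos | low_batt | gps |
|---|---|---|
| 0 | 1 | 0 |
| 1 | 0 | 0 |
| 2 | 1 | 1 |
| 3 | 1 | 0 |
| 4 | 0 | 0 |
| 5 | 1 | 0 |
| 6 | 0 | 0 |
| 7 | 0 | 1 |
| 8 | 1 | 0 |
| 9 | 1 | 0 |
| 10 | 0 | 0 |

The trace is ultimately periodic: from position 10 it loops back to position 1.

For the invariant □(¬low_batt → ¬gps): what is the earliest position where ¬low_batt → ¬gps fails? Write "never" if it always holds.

Check ¬low_batt → ¬gps at each position in order: 0 ✓, 1 ✓, 2 ✓, 3 ✓, 4 ✓, 5 ✓, 6 ✓.
At position 7 the labels are {gps}, so ¬low_batt → ¬gps is false there. This is the first violation.

7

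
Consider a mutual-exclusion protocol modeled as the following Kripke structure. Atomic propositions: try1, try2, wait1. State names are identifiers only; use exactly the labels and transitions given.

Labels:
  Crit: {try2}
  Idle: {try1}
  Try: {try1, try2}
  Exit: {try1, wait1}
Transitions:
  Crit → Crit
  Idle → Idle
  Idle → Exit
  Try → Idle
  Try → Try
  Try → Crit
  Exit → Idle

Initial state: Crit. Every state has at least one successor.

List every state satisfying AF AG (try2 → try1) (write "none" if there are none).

States satisfying AG (try2 → try1): {Idle, Exit}.
States satisfying AF AG (try2 → try1): {Idle, Exit}.

{Idle, Exit}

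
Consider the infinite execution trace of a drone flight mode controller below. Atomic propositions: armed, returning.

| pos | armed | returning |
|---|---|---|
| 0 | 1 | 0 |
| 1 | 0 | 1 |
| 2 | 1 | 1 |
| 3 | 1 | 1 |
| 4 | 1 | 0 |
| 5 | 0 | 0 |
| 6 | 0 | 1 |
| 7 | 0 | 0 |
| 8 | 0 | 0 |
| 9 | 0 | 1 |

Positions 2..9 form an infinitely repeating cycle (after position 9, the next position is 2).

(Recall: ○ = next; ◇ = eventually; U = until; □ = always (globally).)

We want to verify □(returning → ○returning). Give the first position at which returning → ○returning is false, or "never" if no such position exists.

Check returning → ○returning at each position in order: 0 ✓, 1 ✓, 2 ✓.
At position 3 the labels are {armed, returning} and the next position 4 has {armed}, so returning → ○returning is false there. This is the first violation.

3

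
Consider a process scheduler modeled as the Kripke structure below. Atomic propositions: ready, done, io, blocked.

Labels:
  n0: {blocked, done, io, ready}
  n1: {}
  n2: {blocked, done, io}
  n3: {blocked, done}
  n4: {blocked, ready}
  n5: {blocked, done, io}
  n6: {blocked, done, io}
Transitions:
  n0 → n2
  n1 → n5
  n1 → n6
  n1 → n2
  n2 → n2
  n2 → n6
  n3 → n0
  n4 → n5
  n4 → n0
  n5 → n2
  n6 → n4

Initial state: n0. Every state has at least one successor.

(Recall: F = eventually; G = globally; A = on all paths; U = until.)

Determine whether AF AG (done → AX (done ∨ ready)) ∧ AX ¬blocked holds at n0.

States satisfying AG (done → AX (done ∨ ready)): {n0, n1, n2, n3, n4, n5, n6}.
States satisfying AF AG (done → AX (done ∨ ready)): {n0, n1, n2, n3, n4, n5, n6}.
States satisfying ¬blocked: {n1}.
States satisfying AX ¬blocked: ∅.
States satisfying AF AG (done → AX (done ∨ ready)) ∧ AX ¬blocked: ∅.
n0 ∉ Sat(AF AG (done → AX (done ∨ ready)) ∧ AX ¬blocked).

Does not hold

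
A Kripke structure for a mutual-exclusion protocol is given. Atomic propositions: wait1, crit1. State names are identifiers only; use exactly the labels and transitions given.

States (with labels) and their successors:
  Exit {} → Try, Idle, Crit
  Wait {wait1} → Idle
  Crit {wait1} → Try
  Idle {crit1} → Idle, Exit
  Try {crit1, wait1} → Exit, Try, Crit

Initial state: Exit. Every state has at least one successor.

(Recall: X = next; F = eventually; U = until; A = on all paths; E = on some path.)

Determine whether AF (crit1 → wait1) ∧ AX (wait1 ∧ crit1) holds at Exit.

States satisfying crit1 → wait1: {Exit, Wait, Crit, Try}.
States satisfying AF (crit1 → wait1): {Exit, Wait, Crit, Try}.
States satisfying wait1 ∧ crit1: {Try}.
States satisfying AX (wait1 ∧ crit1): {Crit}.
States satisfying AF (crit1 → wait1) ∧ AX (wait1 ∧ crit1): {Crit}.
Exit ∉ Sat(AF (crit1 → wait1) ∧ AX (wait1 ∧ crit1)).

No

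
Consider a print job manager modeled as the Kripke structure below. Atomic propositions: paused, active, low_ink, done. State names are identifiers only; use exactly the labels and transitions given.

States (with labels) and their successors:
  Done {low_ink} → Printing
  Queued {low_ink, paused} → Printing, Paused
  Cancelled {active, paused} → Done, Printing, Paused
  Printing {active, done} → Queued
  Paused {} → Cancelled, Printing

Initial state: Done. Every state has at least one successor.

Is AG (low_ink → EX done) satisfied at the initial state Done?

Yes

States satisfying low_ink → EX done: {Done, Queued, Cancelled, Printing, Paused}.
States satisfying AG (low_ink → EX done): {Done, Queued, Cancelled, Printing, Paused}.
Every state reachable from Done satisfies low_ink → EX done.
Done ∈ Sat(AG (low_ink → EX done)).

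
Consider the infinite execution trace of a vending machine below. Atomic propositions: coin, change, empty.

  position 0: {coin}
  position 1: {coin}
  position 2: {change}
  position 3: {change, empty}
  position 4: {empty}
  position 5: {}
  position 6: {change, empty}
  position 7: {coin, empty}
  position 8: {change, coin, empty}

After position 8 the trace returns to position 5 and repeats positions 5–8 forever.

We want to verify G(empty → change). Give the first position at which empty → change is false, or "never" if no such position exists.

4

Check empty → change at each position in order: 0 ✓, 1 ✓, 2 ✓, 3 ✓.
At position 4 the labels are {empty}, so empty → change is false there. This is the first violation.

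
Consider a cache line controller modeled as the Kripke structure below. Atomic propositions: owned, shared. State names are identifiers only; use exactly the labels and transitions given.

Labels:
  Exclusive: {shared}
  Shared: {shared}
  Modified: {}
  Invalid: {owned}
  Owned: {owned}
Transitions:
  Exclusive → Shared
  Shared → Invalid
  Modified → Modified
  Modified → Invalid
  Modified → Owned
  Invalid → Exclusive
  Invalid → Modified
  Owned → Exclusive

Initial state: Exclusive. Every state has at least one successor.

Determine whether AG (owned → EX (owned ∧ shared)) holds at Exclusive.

States satisfying owned → EX (owned ∧ shared): {Exclusive, Shared, Modified}.
States satisfying AG (owned → EX (owned ∧ shared)): ∅.
Invalid is reachable from Exclusive and violates owned → EX (owned ∧ shared), so AG fails at Exclusive.
Exclusive ∉ Sat(AG (owned → EX (owned ∧ shared))).

No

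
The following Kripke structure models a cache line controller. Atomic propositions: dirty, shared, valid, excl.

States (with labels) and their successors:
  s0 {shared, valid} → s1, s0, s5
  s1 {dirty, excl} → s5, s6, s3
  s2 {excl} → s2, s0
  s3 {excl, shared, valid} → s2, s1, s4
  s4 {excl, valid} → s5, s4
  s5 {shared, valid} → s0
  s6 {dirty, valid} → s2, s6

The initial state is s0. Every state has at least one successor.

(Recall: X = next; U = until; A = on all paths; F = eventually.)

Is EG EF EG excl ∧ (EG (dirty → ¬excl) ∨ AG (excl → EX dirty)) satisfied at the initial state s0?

Yes

States satisfying EF EG excl: {s0, s1, s2, s3, s4, s5, s6}.
States satisfying EG EF EG excl: {s0, s1, s2, s3, s4, s5, s6}.
States satisfying dirty → ¬excl: {s0, s2, s3, s4, s5, s6}.
States satisfying EG (dirty → ¬excl): {s0, s2, s3, s4, s5, s6}.
States satisfying excl → EX dirty: {s0, s1, s3, s5, s6}.
States satisfying AG (excl → EX dirty): ∅.
States satisfying EG (dirty → ¬excl) ∨ AG (excl → EX dirty): {s0, s2, s3, s4, s5, s6}.
States satisfying EG EF EG excl ∧ (EG (dirty → ¬excl) ∨ AG (excl → EX dirty)): {s0, s2, s3, s4, s5, s6}.
s0 ∈ Sat(EG EF EG excl ∧ (EG (dirty → ¬excl) ∨ AG (excl → EX dirty))).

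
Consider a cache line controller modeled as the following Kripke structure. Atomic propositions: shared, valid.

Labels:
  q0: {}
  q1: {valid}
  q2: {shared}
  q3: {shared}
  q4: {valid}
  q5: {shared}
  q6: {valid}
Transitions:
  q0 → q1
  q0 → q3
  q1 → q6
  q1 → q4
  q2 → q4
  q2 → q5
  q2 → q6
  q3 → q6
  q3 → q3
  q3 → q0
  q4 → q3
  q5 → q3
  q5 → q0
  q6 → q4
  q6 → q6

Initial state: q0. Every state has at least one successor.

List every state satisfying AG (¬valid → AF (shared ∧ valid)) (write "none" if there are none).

States satisfying ¬valid → AF (shared ∧ valid): {q1, q4, q6}.
States satisfying AG (¬valid → AF (shared ∧ valid)): ∅.

none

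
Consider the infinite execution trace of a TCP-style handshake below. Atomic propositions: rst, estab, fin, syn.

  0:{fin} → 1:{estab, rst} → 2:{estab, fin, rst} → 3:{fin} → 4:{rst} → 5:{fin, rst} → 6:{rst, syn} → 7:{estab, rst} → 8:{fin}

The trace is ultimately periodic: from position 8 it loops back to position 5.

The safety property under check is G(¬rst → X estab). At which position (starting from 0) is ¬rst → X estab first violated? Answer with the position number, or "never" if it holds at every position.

3

Check ¬rst → X estab at each position in order: 0 ✓, 1 ✓, 2 ✓.
At position 3 the labels are {fin} and the next position 4 has {rst}, so ¬rst → X estab is false there. This is the first violation.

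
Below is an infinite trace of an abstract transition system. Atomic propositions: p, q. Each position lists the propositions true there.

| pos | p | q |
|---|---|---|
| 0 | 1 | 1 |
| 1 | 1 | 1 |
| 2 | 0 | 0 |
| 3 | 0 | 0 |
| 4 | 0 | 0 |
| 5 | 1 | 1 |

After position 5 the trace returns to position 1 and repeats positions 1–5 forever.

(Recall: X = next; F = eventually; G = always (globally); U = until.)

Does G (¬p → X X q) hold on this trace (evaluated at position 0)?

¬p → X X q must hold at every position from 0 onward. It fails at position 2, so G (¬p → X X q) is false.
Positions where ¬p holds: 2, 3, 4.
Check X X q at each: 2→fails, 3→ok, 4→ok.

Does not hold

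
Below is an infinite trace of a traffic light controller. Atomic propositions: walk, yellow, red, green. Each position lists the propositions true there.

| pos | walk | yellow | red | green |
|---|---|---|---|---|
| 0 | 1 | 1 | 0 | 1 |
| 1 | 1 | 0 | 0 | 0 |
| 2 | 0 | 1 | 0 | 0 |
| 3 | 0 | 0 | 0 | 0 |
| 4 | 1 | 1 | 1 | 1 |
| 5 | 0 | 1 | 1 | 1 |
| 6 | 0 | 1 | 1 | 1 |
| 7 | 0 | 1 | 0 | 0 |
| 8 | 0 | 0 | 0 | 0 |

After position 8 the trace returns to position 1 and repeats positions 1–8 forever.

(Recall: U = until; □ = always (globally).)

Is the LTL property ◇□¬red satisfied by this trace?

□¬red is false at every position 0..8, so it never becomes true and ◇□¬red fails.

Violated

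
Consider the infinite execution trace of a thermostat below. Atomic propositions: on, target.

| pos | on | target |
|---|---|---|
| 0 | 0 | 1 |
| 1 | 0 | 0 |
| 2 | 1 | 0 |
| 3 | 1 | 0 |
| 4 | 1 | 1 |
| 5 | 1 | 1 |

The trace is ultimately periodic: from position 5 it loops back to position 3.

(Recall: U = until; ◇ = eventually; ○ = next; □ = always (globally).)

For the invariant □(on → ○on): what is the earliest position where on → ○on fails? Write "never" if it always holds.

on → ○on holds at every position 0..5, and those are all the positions the trace ever visits, so the invariant □(on → ○on) is never violated.

never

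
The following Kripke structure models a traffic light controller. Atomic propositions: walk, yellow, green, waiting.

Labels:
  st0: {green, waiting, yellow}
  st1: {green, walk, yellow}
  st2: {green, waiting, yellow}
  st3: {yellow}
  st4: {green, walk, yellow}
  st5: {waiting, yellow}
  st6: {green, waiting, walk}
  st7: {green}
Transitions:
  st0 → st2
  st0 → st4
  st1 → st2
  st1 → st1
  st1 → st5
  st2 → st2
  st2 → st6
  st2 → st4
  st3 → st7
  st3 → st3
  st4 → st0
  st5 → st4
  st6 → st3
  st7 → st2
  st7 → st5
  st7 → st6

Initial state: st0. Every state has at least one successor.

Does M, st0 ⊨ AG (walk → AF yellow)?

States satisfying walk → AF yellow: {st0, st1, st2, st3, st4, st5, st6, st7}.
States satisfying AG (walk → AF yellow): {st0, st1, st2, st3, st4, st5, st6, st7}.
Every state reachable from st0 satisfies walk → AF yellow.
st0 ∈ Sat(AG (walk → AF yellow)).

Satisfied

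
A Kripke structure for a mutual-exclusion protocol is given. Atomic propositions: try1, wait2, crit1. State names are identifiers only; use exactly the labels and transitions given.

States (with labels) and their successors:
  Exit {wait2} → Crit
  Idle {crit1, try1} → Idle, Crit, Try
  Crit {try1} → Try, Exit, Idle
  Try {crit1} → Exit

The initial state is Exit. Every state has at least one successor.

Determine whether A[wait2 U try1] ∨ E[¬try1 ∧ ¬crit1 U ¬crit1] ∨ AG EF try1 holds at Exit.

States satisfying wait2: {Exit}.
States satisfying try1: {Idle, Crit}.
States satisfying A[wait2 U try1]: {Exit, Idle, Crit}.
States satisfying ¬try1 ∧ ¬crit1: {Exit}.
States satisfying ¬crit1: {Exit, Crit}.
States satisfying E[¬try1 ∧ ¬crit1 U ¬crit1]: {Exit, Crit}.
States satisfying A[wait2 U try1] ∨ E[¬try1 ∧ ¬crit1 U ¬crit1]: {Exit, Idle, Crit}.
States satisfying EF try1: {Exit, Idle, Crit, Try}.
States satisfying AG EF try1: {Exit, Idle, Crit, Try}.
States satisfying A[wait2 U try1] ∨ E[¬try1 ∧ ¬crit1 U ¬crit1] ∨ AG EF try1: {Exit, Idle, Crit, Try}.
Exit ∈ Sat(A[wait2 U try1] ∨ E[¬try1 ∧ ¬crit1 U ¬crit1] ∨ AG EF try1).

Yes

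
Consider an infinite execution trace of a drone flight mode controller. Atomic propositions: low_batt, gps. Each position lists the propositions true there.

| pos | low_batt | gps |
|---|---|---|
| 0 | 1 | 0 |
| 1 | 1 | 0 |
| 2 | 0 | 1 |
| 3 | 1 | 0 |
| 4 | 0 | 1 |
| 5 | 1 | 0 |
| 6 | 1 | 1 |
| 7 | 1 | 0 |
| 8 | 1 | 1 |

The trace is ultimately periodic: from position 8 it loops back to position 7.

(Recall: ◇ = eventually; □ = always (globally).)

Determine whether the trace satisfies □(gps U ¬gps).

Yes

gps U ¬gps holds at every position 0..8, and those are all positions ever visited, so □(gps U ¬gps) holds.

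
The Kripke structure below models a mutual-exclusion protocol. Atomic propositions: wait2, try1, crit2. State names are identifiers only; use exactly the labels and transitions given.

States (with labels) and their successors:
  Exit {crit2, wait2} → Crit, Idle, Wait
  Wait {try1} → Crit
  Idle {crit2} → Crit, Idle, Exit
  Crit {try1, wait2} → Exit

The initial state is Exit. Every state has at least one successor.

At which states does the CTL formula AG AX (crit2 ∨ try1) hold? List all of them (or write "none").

{Exit, Wait, Idle, Crit}

States satisfying AX (crit2 ∨ try1): {Exit, Wait, Idle, Crit}.
States satisfying AG AX (crit2 ∨ try1): {Exit, Wait, Idle, Crit}.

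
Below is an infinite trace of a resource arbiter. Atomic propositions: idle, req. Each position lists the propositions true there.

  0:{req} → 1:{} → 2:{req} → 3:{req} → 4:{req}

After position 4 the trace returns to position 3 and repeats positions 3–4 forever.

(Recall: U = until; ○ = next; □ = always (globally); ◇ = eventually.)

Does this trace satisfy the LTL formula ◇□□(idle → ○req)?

Holds

□□(idle → ○req) holds at position 0, which is reachable from 0, so ◇□□(idle → ○req) holds.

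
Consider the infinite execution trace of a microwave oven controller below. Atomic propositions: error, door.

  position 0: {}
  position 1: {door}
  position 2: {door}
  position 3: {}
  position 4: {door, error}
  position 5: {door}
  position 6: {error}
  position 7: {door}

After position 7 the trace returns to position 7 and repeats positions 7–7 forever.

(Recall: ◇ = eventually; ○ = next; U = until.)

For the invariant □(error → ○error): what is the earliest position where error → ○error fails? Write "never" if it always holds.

Check error → ○error at each position in order: 0 ✓, 1 ✓, 2 ✓, 3 ✓.
At position 4 the labels are {door, error} and the next position 5 has {door}, so error → ○error is false there. This is the first violation.

4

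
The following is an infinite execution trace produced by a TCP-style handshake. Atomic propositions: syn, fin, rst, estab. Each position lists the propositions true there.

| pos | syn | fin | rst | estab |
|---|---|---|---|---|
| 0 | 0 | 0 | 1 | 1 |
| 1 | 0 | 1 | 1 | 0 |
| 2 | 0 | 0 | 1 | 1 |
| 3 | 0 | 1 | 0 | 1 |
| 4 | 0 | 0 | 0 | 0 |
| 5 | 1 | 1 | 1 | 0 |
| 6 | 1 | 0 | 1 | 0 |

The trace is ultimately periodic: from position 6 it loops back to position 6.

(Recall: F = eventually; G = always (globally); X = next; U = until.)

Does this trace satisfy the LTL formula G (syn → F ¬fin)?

syn → F ¬fin holds at every position 0..6, and those are all positions ever visited, so G (syn → F ¬fin) holds.
Positions where syn holds: 5, 6.
Check F ¬fin at each: 5→ok, 6→ok.

Satisfied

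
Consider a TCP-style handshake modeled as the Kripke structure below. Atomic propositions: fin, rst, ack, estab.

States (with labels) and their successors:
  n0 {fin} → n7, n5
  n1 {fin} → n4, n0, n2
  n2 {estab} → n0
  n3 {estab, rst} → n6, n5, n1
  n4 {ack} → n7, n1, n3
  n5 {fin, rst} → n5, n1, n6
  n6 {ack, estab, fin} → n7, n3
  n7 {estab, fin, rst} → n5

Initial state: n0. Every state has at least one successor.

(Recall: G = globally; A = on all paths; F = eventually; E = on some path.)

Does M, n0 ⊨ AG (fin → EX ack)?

States satisfying fin → EX ack: {n1, n2, n3, n4, n5}.
States satisfying AG (fin → EX ack): ∅.
n0 is reachable from n0 and violates fin → EX ack, so AG fails at n0.
n0 ∉ Sat(AG (fin → EX ack)).

Violated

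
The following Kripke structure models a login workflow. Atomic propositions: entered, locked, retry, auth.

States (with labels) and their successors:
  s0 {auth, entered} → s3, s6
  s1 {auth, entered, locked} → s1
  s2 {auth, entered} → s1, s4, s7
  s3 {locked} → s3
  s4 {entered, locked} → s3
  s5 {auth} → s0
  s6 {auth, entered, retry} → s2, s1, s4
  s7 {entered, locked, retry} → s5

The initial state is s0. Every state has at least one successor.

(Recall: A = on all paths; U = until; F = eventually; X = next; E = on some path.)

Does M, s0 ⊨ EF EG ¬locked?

States satisfying EG ¬locked: ∅.
States satisfying EF EG ¬locked: ∅.
No suitable path/successor from s0 witnesses the formula.
s0 ∉ Sat(EF EG ¬locked).

No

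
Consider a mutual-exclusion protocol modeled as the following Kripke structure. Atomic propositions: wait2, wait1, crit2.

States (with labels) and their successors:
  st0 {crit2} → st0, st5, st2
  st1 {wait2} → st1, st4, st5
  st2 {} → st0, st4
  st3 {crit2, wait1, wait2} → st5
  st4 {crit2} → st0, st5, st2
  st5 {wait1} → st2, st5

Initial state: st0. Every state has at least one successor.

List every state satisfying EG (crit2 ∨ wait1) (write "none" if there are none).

States satisfying crit2 ∨ wait1: {st0, st3, st4, st5}.
States satisfying EG (crit2 ∨ wait1): {st0, st3, st4, st5}.

{st0, st3, st4, st5}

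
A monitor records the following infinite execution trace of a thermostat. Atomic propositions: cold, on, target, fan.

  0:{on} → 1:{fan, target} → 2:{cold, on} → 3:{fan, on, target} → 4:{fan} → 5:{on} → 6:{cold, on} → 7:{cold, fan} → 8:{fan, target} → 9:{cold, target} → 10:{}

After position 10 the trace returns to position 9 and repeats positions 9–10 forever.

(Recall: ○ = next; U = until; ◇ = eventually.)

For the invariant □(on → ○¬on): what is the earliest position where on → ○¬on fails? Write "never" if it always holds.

2

Check on → ○¬on at each position in order: 0 ✓, 1 ✓.
At position 2 the labels are {cold, on} and the next position 3 has {fan, on, target}, so on → ○¬on is false there. This is the first violation.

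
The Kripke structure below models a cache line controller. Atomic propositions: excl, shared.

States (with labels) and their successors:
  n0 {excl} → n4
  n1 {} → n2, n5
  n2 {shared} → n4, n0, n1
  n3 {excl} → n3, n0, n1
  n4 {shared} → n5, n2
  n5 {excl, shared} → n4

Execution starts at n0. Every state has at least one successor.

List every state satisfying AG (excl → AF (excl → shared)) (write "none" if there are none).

States satisfying excl → AF (excl → shared): {n0, n1, n2, n4, n5}.
States satisfying AG (excl → AF (excl → shared)): {n0, n1, n2, n4, n5}.

{n0, n1, n2, n4, n5}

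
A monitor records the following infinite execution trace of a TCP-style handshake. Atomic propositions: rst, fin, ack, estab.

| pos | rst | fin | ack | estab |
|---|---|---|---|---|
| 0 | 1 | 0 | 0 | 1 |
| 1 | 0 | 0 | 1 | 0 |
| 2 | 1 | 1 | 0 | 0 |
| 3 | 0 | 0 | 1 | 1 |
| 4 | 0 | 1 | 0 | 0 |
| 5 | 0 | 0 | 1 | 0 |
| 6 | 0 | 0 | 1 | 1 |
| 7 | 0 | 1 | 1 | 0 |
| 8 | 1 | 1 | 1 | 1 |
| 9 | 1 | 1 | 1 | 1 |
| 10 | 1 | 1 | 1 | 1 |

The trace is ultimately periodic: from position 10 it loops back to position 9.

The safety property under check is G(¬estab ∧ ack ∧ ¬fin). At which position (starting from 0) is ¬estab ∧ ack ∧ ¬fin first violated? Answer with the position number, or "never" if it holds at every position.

0

At position 0 the labels are {estab, rst}, so ¬estab ∧ ack ∧ ¬fin is false there. This is the first violation.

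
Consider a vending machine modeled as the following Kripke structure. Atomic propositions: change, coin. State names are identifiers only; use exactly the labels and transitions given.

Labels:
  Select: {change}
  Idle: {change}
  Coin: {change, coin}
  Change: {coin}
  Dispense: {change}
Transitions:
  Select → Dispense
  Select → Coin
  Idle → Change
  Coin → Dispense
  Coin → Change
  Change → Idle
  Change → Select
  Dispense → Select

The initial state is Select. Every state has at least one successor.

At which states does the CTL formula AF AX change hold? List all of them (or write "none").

States satisfying AX change: {Select, Change, Dispense}.
States satisfying AF AX change: {Select, Idle, Coin, Change, Dispense}.

{Select, Idle, Coin, Change, Dispense}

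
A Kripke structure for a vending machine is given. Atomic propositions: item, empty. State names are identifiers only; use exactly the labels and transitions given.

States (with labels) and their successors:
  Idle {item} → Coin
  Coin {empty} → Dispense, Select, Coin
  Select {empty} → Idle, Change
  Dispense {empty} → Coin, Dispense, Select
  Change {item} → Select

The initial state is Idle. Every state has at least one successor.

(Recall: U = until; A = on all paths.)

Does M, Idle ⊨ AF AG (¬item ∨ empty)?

States satisfying AG (¬item ∨ empty): ∅.
States satisfying AF AG (¬item ∨ empty): ∅.
There is a path from Idle along which AG (¬item ∨ empty) never holds.
Idle ∉ Sat(AF AG (¬item ∨ empty)).

Does not hold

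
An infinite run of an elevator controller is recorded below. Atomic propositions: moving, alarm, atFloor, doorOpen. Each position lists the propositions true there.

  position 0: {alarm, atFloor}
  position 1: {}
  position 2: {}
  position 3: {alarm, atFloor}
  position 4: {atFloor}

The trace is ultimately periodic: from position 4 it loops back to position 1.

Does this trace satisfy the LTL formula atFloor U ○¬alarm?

Walking from position 0: ○¬alarm first holds at position 0, and atFloor holds at every earlier position along the way, so atFloor U ○¬alarm holds.

Yes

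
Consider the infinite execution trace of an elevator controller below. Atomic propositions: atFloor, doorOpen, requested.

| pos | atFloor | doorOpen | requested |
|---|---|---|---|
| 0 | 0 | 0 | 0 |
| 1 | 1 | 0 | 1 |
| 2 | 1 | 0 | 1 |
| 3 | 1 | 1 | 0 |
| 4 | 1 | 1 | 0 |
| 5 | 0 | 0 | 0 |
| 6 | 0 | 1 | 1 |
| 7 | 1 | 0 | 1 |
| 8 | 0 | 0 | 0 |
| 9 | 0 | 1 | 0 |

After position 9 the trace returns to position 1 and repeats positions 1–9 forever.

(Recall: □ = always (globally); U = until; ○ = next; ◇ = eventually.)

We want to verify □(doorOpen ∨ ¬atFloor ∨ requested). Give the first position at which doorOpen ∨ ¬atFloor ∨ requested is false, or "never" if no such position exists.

doorOpen ∨ ¬atFloor ∨ requested holds at every position 0..9, and those are all the positions the trace ever visits, so the invariant □(doorOpen ∨ ¬atFloor ∨ requested) is never violated.

never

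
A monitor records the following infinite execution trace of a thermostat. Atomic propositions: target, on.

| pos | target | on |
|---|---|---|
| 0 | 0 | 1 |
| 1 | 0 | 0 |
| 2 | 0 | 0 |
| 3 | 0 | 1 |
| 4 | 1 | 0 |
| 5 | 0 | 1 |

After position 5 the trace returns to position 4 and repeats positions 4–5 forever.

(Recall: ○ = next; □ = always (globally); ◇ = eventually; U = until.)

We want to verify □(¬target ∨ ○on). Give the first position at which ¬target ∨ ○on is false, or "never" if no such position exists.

¬target ∨ ○on holds at every position 0..5, and those are all the positions the trace ever visits, so the invariant □(¬target ∨ ○on) is never violated.

never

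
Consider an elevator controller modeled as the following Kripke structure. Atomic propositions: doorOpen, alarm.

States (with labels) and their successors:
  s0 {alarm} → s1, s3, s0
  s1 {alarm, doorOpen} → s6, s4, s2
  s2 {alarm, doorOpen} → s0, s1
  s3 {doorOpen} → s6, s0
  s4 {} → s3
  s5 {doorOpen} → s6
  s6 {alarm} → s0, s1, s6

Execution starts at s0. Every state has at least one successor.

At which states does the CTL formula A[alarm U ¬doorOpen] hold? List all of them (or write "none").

{s0, s4, s6}

States satisfying alarm: {s0, s1, s2, s6}.
States satisfying ¬doorOpen: {s0, s4, s6}.
States satisfying A[alarm U ¬doorOpen]: {s0, s4, s6}.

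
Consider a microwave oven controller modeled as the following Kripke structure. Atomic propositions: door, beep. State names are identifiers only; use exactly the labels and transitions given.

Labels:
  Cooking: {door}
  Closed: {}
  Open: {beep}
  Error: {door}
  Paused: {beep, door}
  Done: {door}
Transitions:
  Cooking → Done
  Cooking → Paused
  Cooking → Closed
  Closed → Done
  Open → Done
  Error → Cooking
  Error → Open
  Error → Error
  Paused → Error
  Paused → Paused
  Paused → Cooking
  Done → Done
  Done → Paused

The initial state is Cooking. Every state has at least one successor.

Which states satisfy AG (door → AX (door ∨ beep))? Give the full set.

none

States satisfying door → AX (door ∨ beep): {Closed, Open, Error, Paused, Done}.
States satisfying AG (door → AX (door ∨ beep)): ∅.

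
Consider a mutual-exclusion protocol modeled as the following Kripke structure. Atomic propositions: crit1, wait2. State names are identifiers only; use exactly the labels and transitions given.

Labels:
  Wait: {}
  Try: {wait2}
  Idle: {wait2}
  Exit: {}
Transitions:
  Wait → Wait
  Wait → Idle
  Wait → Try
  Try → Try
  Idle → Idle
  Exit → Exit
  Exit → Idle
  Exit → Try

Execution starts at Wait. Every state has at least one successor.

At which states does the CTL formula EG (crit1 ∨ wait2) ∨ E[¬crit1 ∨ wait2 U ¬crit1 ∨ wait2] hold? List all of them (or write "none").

States satisfying crit1 ∨ wait2: {Try, Idle}.
States satisfying EG (crit1 ∨ wait2): {Try, Idle}.
States satisfying ¬crit1 ∨ wait2: {Wait, Try, Idle, Exit}.
States satisfying E[¬crit1 ∨ wait2 U ¬crit1 ∨ wait2]: {Wait, Try, Idle, Exit}.
States satisfying EG (crit1 ∨ wait2) ∨ E[¬crit1 ∨ wait2 U ¬crit1 ∨ wait2]: {Wait, Try, Idle, Exit}.

{Wait, Try, Idle, Exit}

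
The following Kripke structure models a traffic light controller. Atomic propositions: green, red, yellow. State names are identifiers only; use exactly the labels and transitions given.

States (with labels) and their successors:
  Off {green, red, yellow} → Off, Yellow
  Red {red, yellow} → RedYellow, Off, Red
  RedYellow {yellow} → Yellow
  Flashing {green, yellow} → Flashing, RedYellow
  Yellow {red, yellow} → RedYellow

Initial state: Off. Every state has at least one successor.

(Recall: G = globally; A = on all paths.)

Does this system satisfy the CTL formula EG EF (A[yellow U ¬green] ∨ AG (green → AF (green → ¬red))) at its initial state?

States satisfying EG EF (A[yellow U ¬green] ∨ AG (green → AF (green → ¬red))): {Off, Red, RedYellow, Flashing, Yellow}.
Off ∈ Sat(EG EF (A[yellow U ¬green] ∨ AG (green → AF (green → ¬red)))).

Satisfied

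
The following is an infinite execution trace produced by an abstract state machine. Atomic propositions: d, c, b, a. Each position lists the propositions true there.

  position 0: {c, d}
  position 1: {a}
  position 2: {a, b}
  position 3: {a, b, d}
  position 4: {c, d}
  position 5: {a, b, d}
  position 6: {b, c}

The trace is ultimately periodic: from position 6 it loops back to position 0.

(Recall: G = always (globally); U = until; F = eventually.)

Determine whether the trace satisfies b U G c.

Does not hold

Walking from position 0: at position 0, G c has not yet held and b fails, so b U G c is false.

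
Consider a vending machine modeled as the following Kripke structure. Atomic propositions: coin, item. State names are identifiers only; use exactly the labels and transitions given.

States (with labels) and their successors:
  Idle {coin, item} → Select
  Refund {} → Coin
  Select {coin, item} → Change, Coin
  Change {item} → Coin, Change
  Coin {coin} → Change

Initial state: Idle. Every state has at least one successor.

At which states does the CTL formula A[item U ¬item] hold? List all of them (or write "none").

{Refund, Coin}

States satisfying item: {Idle, Select, Change}.
States satisfying ¬item: {Refund, Coin}.
States satisfying A[item U ¬item]: {Refund, Coin}.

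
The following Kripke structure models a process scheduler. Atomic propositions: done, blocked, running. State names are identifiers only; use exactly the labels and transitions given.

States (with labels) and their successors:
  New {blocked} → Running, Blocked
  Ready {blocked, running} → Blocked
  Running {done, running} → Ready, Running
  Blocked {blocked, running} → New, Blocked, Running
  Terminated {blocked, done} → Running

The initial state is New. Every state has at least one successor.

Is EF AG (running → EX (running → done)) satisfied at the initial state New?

Does not hold

States satisfying AG (running → EX (running → done)): ∅.
States satisfying EF AG (running → EX (running → done)): ∅.
No suitable path/successor from New witnesses the formula.
New ∉ Sat(EF AG (running → EX (running → done))).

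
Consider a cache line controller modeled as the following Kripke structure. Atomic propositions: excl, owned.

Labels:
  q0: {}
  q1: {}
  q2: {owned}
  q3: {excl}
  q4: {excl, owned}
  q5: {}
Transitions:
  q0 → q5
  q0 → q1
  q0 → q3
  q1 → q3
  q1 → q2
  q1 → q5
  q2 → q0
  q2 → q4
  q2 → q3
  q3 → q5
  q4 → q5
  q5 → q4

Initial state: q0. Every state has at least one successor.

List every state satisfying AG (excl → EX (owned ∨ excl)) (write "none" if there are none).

States satisfying excl → EX (owned ∨ excl): {q0, q1, q2, q5}.
States satisfying AG (excl → EX (owned ∨ excl)): ∅.

none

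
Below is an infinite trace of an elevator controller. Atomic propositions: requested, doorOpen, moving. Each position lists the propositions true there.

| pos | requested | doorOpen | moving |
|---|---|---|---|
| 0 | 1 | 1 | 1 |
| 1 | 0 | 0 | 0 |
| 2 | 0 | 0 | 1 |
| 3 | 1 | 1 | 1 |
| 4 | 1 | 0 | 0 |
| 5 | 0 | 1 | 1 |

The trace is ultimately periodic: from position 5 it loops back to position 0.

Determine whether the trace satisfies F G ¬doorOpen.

Does not hold

G ¬doorOpen is false at every position 0..5, so it never becomes true and F G ¬doorOpen fails.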